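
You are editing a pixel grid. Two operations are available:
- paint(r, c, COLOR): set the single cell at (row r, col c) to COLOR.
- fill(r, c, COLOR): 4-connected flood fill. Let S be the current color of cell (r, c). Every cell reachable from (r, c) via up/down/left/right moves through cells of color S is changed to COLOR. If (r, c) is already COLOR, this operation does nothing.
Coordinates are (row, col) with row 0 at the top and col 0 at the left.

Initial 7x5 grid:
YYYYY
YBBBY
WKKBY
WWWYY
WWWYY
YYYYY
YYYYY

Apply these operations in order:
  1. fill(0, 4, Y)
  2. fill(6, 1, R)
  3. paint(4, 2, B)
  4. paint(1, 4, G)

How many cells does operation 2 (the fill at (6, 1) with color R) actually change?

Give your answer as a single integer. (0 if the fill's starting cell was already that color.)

After op 1 fill(0,4,Y) [0 cells changed]:
YYYYY
YBBBY
WKKBY
WWWYY
WWWYY
YYYYY
YYYYY
After op 2 fill(6,1,R) [22 cells changed]:
RRRRR
RBBBR
WKKBR
WWWRR
WWWRR
RRRRR
RRRRR

Answer: 22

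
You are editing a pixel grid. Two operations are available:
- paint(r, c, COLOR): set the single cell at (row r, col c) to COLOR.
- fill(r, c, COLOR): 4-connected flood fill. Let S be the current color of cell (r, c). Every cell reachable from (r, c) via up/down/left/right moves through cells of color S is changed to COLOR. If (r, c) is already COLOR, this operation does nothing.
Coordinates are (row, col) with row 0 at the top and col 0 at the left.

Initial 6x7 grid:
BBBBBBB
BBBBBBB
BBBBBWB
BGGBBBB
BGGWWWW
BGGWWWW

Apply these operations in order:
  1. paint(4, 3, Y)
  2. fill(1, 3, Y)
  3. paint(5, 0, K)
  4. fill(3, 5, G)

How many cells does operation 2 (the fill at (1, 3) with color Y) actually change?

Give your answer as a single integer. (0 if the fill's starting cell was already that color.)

After op 1 paint(4,3,Y):
BBBBBBB
BBBBBBB
BBBBBWB
BGGBBBB
BGGYWWW
BGGWWWW
After op 2 fill(1,3,Y) [27 cells changed]:
YYYYYYY
YYYYYYY
YYYYYWY
YGGYYYY
YGGYWWW
YGGWWWW

Answer: 27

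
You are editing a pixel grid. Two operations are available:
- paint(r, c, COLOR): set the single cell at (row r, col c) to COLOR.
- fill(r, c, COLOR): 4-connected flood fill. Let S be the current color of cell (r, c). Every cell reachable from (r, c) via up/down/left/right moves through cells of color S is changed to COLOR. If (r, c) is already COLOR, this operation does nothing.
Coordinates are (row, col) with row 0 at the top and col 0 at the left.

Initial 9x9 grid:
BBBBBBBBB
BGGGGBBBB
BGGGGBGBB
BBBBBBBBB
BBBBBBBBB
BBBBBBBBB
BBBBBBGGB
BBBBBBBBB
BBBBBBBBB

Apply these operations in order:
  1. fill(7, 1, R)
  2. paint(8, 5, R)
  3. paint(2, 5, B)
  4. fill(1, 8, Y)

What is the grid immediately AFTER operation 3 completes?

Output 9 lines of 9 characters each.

Answer: RRRRRRRRR
RGGGGRRRR
RGGGGBGRR
RRRRRRRRR
RRRRRRRRR
RRRRRRRRR
RRRRRRGGR
RRRRRRRRR
RRRRRRRRR

Derivation:
After op 1 fill(7,1,R) [70 cells changed]:
RRRRRRRRR
RGGGGRRRR
RGGGGRGRR
RRRRRRRRR
RRRRRRRRR
RRRRRRRRR
RRRRRRGGR
RRRRRRRRR
RRRRRRRRR
After op 2 paint(8,5,R):
RRRRRRRRR
RGGGGRRRR
RGGGGRGRR
RRRRRRRRR
RRRRRRRRR
RRRRRRRRR
RRRRRRGGR
RRRRRRRRR
RRRRRRRRR
After op 3 paint(2,5,B):
RRRRRRRRR
RGGGGRRRR
RGGGGBGRR
RRRRRRRRR
RRRRRRRRR
RRRRRRRRR
RRRRRRGGR
RRRRRRRRR
RRRRRRRRR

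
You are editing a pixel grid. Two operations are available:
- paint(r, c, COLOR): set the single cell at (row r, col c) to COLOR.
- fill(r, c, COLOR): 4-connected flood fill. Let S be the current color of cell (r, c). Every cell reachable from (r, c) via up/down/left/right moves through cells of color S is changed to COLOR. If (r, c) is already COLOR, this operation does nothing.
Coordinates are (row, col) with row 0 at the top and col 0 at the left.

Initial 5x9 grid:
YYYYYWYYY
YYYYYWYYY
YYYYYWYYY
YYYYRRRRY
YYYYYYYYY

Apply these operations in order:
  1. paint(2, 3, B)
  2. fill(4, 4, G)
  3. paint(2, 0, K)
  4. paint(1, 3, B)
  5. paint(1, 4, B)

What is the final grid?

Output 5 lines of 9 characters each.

After op 1 paint(2,3,B):
YYYYYWYYY
YYYYYWYYY
YYYBYWYYY
YYYYRRRRY
YYYYYYYYY
After op 2 fill(4,4,G) [37 cells changed]:
GGGGGWGGG
GGGGGWGGG
GGGBGWGGG
GGGGRRRRG
GGGGGGGGG
After op 3 paint(2,0,K):
GGGGGWGGG
GGGGGWGGG
KGGBGWGGG
GGGGRRRRG
GGGGGGGGG
After op 4 paint(1,3,B):
GGGGGWGGG
GGGBGWGGG
KGGBGWGGG
GGGGRRRRG
GGGGGGGGG
After op 5 paint(1,4,B):
GGGGGWGGG
GGGBBWGGG
KGGBGWGGG
GGGGRRRRG
GGGGGGGGG

Answer: GGGGGWGGG
GGGBBWGGG
KGGBGWGGG
GGGGRRRRG
GGGGGGGGG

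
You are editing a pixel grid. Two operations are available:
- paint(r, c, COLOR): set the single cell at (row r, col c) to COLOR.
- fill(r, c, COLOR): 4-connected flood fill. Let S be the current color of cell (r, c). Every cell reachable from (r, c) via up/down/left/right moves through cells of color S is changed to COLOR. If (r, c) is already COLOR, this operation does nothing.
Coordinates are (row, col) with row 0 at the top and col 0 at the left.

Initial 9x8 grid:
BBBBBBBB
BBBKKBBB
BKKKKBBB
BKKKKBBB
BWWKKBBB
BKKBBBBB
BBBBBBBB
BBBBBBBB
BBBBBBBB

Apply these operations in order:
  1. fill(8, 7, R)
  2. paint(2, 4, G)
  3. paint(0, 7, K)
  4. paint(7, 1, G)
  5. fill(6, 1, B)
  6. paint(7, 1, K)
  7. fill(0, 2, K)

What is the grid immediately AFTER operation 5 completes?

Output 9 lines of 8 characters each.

Answer: BBBBBBBK
BBBKKBBB
BKKKGBBB
BKKKKBBB
BWWKKBBB
BKKBBBBB
BBBBBBBB
BGBBBBBB
BBBBBBBB

Derivation:
After op 1 fill(8,7,R) [56 cells changed]:
RRRRRRRR
RRRKKRRR
RKKKKRRR
RKKKKRRR
RWWKKRRR
RKKRRRRR
RRRRRRRR
RRRRRRRR
RRRRRRRR
After op 2 paint(2,4,G):
RRRRRRRR
RRRKKRRR
RKKKGRRR
RKKKKRRR
RWWKKRRR
RKKRRRRR
RRRRRRRR
RRRRRRRR
RRRRRRRR
After op 3 paint(0,7,K):
RRRRRRRK
RRRKKRRR
RKKKGRRR
RKKKKRRR
RWWKKRRR
RKKRRRRR
RRRRRRRR
RRRRRRRR
RRRRRRRR
After op 4 paint(7,1,G):
RRRRRRRK
RRRKKRRR
RKKKGRRR
RKKKKRRR
RWWKKRRR
RKKRRRRR
RRRRRRRR
RGRRRRRR
RRRRRRRR
After op 5 fill(6,1,B) [54 cells changed]:
BBBBBBBK
BBBKKBBB
BKKKGBBB
BKKKKBBB
BWWKKBBB
BKKBBBBB
BBBBBBBB
BGBBBBBB
BBBBBBBB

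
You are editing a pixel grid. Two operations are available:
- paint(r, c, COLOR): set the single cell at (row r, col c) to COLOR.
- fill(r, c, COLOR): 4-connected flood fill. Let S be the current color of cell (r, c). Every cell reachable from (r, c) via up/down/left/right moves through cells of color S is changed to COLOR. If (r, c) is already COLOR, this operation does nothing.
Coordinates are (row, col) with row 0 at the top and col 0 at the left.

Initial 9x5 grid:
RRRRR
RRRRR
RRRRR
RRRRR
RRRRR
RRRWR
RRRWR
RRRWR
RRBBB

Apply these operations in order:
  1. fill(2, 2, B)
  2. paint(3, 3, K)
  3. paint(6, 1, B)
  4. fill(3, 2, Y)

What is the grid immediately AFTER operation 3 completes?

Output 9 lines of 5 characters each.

Answer: BBBBB
BBBBB
BBBBB
BBBKB
BBBBB
BBBWB
BBBWB
BBBWB
BBBBB

Derivation:
After op 1 fill(2,2,B) [39 cells changed]:
BBBBB
BBBBB
BBBBB
BBBBB
BBBBB
BBBWB
BBBWB
BBBWB
BBBBB
After op 2 paint(3,3,K):
BBBBB
BBBBB
BBBBB
BBBKB
BBBBB
BBBWB
BBBWB
BBBWB
BBBBB
After op 3 paint(6,1,B):
BBBBB
BBBBB
BBBBB
BBBKB
BBBBB
BBBWB
BBBWB
BBBWB
BBBBB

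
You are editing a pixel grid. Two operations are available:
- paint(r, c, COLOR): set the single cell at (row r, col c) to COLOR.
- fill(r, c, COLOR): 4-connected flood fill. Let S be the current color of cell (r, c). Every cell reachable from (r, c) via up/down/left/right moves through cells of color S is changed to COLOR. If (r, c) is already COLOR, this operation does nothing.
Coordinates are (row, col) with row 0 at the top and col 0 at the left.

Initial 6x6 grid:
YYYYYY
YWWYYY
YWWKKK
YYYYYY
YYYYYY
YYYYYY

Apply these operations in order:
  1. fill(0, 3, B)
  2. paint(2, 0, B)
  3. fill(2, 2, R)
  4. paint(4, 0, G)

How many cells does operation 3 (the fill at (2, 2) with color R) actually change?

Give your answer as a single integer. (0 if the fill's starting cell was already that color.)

Answer: 4

Derivation:
After op 1 fill(0,3,B) [29 cells changed]:
BBBBBB
BWWBBB
BWWKKK
BBBBBB
BBBBBB
BBBBBB
After op 2 paint(2,0,B):
BBBBBB
BWWBBB
BWWKKK
BBBBBB
BBBBBB
BBBBBB
After op 3 fill(2,2,R) [4 cells changed]:
BBBBBB
BRRBBB
BRRKKK
BBBBBB
BBBBBB
BBBBBB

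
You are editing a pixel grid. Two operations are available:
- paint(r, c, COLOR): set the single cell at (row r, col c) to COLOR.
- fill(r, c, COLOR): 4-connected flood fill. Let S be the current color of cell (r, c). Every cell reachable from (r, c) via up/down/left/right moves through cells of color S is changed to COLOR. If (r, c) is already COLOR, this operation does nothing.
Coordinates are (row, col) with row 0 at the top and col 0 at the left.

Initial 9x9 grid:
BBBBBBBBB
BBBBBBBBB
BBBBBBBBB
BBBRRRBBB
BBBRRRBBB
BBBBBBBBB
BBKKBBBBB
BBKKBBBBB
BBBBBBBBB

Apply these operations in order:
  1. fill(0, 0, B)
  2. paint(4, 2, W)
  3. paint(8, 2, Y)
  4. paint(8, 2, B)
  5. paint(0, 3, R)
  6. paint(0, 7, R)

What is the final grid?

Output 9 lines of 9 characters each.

After op 1 fill(0,0,B) [0 cells changed]:
BBBBBBBBB
BBBBBBBBB
BBBBBBBBB
BBBRRRBBB
BBBRRRBBB
BBBBBBBBB
BBKKBBBBB
BBKKBBBBB
BBBBBBBBB
After op 2 paint(4,2,W):
BBBBBBBBB
BBBBBBBBB
BBBBBBBBB
BBBRRRBBB
BBWRRRBBB
BBBBBBBBB
BBKKBBBBB
BBKKBBBBB
BBBBBBBBB
After op 3 paint(8,2,Y):
BBBBBBBBB
BBBBBBBBB
BBBBBBBBB
BBBRRRBBB
BBWRRRBBB
BBBBBBBBB
BBKKBBBBB
BBKKBBBBB
BBYBBBBBB
After op 4 paint(8,2,B):
BBBBBBBBB
BBBBBBBBB
BBBBBBBBB
BBBRRRBBB
BBWRRRBBB
BBBBBBBBB
BBKKBBBBB
BBKKBBBBB
BBBBBBBBB
After op 5 paint(0,3,R):
BBBRBBBBB
BBBBBBBBB
BBBBBBBBB
BBBRRRBBB
BBWRRRBBB
BBBBBBBBB
BBKKBBBBB
BBKKBBBBB
BBBBBBBBB
After op 6 paint(0,7,R):
BBBRBBBRB
BBBBBBBBB
BBBBBBBBB
BBBRRRBBB
BBWRRRBBB
BBBBBBBBB
BBKKBBBBB
BBKKBBBBB
BBBBBBBBB

Answer: BBBRBBBRB
BBBBBBBBB
BBBBBBBBB
BBBRRRBBB
BBWRRRBBB
BBBBBBBBB
BBKKBBBBB
BBKKBBBBB
BBBBBBBBB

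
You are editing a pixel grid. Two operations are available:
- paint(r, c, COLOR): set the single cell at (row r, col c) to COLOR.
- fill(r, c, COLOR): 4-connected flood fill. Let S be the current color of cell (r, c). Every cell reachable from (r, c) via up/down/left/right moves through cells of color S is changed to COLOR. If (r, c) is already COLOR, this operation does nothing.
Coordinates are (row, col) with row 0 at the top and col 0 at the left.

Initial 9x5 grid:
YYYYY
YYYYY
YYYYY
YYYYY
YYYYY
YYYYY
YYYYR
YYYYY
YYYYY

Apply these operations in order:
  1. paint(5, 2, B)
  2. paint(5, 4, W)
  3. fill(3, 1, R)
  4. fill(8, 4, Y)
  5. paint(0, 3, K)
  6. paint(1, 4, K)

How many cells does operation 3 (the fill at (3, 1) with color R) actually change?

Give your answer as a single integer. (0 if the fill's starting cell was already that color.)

After op 1 paint(5,2,B):
YYYYY
YYYYY
YYYYY
YYYYY
YYYYY
YYBYY
YYYYR
YYYYY
YYYYY
After op 2 paint(5,4,W):
YYYYY
YYYYY
YYYYY
YYYYY
YYYYY
YYBYW
YYYYR
YYYYY
YYYYY
After op 3 fill(3,1,R) [42 cells changed]:
RRRRR
RRRRR
RRRRR
RRRRR
RRRRR
RRBRW
RRRRR
RRRRR
RRRRR

Answer: 42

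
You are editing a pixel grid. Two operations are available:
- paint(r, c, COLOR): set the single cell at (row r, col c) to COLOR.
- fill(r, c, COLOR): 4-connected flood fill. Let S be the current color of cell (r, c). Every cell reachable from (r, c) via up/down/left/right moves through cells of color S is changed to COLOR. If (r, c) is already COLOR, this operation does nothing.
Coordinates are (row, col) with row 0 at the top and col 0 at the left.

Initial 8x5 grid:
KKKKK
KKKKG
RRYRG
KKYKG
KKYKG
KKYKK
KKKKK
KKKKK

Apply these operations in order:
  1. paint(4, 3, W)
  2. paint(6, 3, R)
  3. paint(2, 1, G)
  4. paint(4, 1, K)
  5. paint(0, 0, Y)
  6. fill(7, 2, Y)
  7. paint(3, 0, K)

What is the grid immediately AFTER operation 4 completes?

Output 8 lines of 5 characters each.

Answer: KKKKK
KKKKG
RGYRG
KKYKG
KKYWG
KKYKK
KKKRK
KKKKK

Derivation:
After op 1 paint(4,3,W):
KKKKK
KKKKG
RRYRG
KKYKG
KKYWG
KKYKK
KKKKK
KKKKK
After op 2 paint(6,3,R):
KKKKK
KKKKG
RRYRG
KKYKG
KKYWG
KKYKK
KKKRK
KKKKK
After op 3 paint(2,1,G):
KKKKK
KKKKG
RGYRG
KKYKG
KKYWG
KKYKK
KKKRK
KKKKK
After op 4 paint(4,1,K):
KKKKK
KKKKG
RGYRG
KKYKG
KKYWG
KKYKK
KKKRK
KKKKK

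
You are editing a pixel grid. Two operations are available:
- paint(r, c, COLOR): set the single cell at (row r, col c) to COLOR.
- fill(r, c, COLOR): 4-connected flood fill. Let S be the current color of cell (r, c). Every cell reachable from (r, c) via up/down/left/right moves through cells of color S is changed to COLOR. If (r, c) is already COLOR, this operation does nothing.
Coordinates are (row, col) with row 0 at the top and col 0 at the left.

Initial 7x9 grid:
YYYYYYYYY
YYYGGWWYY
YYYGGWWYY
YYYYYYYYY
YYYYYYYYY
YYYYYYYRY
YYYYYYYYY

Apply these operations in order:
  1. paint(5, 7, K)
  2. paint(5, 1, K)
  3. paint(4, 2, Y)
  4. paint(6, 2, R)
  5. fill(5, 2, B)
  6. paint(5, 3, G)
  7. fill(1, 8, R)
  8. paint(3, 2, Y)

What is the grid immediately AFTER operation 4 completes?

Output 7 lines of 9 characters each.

Answer: YYYYYYYYY
YYYGGWWYY
YYYGGWWYY
YYYYYYYYY
YYYYYYYYY
YKYYYYYKY
YYRYYYYYY

Derivation:
After op 1 paint(5,7,K):
YYYYYYYYY
YYYGGWWYY
YYYGGWWYY
YYYYYYYYY
YYYYYYYYY
YYYYYYYKY
YYYYYYYYY
After op 2 paint(5,1,K):
YYYYYYYYY
YYYGGWWYY
YYYGGWWYY
YYYYYYYYY
YYYYYYYYY
YKYYYYYKY
YYYYYYYYY
After op 3 paint(4,2,Y):
YYYYYYYYY
YYYGGWWYY
YYYGGWWYY
YYYYYYYYY
YYYYYYYYY
YKYYYYYKY
YYYYYYYYY
After op 4 paint(6,2,R):
YYYYYYYYY
YYYGGWWYY
YYYGGWWYY
YYYYYYYYY
YYYYYYYYY
YKYYYYYKY
YYRYYYYYY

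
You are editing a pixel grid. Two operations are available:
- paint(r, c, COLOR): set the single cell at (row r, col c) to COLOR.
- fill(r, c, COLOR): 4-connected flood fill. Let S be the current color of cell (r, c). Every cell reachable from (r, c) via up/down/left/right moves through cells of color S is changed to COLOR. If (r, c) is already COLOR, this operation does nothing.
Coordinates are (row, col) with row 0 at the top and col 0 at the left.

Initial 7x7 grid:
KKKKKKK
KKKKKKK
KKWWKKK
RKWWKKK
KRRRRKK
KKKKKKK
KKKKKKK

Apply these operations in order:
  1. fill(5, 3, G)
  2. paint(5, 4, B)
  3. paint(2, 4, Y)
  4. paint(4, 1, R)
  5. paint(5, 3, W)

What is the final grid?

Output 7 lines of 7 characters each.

After op 1 fill(5,3,G) [40 cells changed]:
GGGGGGG
GGGGGGG
GGWWGGG
RGWWGGG
GRRRRGG
GGGGGGG
GGGGGGG
After op 2 paint(5,4,B):
GGGGGGG
GGGGGGG
GGWWGGG
RGWWGGG
GRRRRGG
GGGGBGG
GGGGGGG
After op 3 paint(2,4,Y):
GGGGGGG
GGGGGGG
GGWWYGG
RGWWGGG
GRRRRGG
GGGGBGG
GGGGGGG
After op 4 paint(4,1,R):
GGGGGGG
GGGGGGG
GGWWYGG
RGWWGGG
GRRRRGG
GGGGBGG
GGGGGGG
After op 5 paint(5,3,W):
GGGGGGG
GGGGGGG
GGWWYGG
RGWWGGG
GRRRRGG
GGGWBGG
GGGGGGG

Answer: GGGGGGG
GGGGGGG
GGWWYGG
RGWWGGG
GRRRRGG
GGGWBGG
GGGGGGG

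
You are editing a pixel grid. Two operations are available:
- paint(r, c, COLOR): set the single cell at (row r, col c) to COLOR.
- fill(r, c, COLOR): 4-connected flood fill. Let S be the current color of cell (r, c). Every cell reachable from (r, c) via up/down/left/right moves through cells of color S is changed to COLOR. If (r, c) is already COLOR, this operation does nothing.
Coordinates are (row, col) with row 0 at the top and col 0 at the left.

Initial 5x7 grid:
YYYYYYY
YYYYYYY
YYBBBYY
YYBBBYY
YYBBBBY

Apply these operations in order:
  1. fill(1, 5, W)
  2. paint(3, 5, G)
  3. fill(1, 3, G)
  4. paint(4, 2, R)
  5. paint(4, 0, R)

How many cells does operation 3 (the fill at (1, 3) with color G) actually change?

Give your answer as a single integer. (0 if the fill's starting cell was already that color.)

Answer: 24

Derivation:
After op 1 fill(1,5,W) [25 cells changed]:
WWWWWWW
WWWWWWW
WWBBBWW
WWBBBWW
WWBBBBW
After op 2 paint(3,5,G):
WWWWWWW
WWWWWWW
WWBBBWW
WWBBBGW
WWBBBBW
After op 3 fill(1,3,G) [24 cells changed]:
GGGGGGG
GGGGGGG
GGBBBGG
GGBBBGG
GGBBBBG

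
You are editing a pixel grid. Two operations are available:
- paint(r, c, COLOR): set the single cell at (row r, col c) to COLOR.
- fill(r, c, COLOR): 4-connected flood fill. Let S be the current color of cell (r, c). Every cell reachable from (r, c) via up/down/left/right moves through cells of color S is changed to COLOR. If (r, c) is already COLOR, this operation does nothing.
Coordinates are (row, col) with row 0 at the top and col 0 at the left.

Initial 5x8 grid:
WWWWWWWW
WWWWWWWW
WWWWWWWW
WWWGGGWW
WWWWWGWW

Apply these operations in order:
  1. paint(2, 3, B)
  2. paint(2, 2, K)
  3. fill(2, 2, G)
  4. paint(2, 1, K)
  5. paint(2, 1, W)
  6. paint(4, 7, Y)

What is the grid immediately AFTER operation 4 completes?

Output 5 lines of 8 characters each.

Answer: WWWWWWWW
WWWWWWWW
WKGBWWWW
WWWGGGWW
WWWWWGWW

Derivation:
After op 1 paint(2,3,B):
WWWWWWWW
WWWWWWWW
WWWBWWWW
WWWGGGWW
WWWWWGWW
After op 2 paint(2,2,K):
WWWWWWWW
WWWWWWWW
WWKBWWWW
WWWGGGWW
WWWWWGWW
After op 3 fill(2,2,G) [1 cells changed]:
WWWWWWWW
WWWWWWWW
WWGBWWWW
WWWGGGWW
WWWWWGWW
After op 4 paint(2,1,K):
WWWWWWWW
WWWWWWWW
WKGBWWWW
WWWGGGWW
WWWWWGWW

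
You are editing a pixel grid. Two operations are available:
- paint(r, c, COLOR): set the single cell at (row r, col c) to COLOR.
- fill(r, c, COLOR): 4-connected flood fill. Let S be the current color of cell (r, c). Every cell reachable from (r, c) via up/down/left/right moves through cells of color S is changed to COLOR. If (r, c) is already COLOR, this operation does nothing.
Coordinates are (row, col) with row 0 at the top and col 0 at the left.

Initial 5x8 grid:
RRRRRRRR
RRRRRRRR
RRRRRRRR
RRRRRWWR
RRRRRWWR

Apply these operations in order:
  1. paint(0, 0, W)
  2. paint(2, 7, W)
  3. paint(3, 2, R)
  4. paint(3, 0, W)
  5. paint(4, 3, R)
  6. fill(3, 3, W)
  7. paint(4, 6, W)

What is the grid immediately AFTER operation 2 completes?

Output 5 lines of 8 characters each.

Answer: WRRRRRRR
RRRRRRRR
RRRRRRRW
RRRRRWWR
RRRRRWWR

Derivation:
After op 1 paint(0,0,W):
WRRRRRRR
RRRRRRRR
RRRRRRRR
RRRRRWWR
RRRRRWWR
After op 2 paint(2,7,W):
WRRRRRRR
RRRRRRRR
RRRRRRRW
RRRRRWWR
RRRRRWWR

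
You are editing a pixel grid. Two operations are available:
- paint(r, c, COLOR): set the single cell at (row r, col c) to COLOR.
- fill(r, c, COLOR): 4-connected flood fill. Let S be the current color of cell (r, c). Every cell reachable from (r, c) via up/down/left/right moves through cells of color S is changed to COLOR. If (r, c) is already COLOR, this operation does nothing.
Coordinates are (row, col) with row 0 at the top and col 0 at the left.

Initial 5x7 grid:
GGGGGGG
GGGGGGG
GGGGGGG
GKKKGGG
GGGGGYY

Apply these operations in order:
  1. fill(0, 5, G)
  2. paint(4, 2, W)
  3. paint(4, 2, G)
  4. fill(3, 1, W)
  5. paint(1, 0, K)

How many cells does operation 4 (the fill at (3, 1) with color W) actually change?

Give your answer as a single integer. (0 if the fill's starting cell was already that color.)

After op 1 fill(0,5,G) [0 cells changed]:
GGGGGGG
GGGGGGG
GGGGGGG
GKKKGGG
GGGGGYY
After op 2 paint(4,2,W):
GGGGGGG
GGGGGGG
GGGGGGG
GKKKGGG
GGWGGYY
After op 3 paint(4,2,G):
GGGGGGG
GGGGGGG
GGGGGGG
GKKKGGG
GGGGGYY
After op 4 fill(3,1,W) [3 cells changed]:
GGGGGGG
GGGGGGG
GGGGGGG
GWWWGGG
GGGGGYY

Answer: 3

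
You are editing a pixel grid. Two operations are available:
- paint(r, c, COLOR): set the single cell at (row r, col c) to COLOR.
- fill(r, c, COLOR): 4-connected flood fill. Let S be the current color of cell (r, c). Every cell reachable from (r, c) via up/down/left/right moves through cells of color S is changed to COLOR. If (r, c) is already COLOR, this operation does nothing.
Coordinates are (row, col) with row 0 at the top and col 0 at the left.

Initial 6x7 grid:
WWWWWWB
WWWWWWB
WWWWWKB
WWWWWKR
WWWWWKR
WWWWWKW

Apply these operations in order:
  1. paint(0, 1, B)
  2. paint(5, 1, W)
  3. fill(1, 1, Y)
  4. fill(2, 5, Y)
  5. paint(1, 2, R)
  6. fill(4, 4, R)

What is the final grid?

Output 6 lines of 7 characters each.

Answer: RBRRRRB
RRRRRRB
RRRRRRB
RRRRRRR
RRRRRRR
RRRRRRW

Derivation:
After op 1 paint(0,1,B):
WBWWWWB
WWWWWWB
WWWWWKB
WWWWWKR
WWWWWKR
WWWWWKW
After op 2 paint(5,1,W):
WBWWWWB
WWWWWWB
WWWWWKB
WWWWWKR
WWWWWKR
WWWWWKW
After op 3 fill(1,1,Y) [31 cells changed]:
YBYYYYB
YYYYYYB
YYYYYKB
YYYYYKR
YYYYYKR
YYYYYKW
After op 4 fill(2,5,Y) [4 cells changed]:
YBYYYYB
YYYYYYB
YYYYYYB
YYYYYYR
YYYYYYR
YYYYYYW
After op 5 paint(1,2,R):
YBYYYYB
YYRYYYB
YYYYYYB
YYYYYYR
YYYYYYR
YYYYYYW
After op 6 fill(4,4,R) [34 cells changed]:
RBRRRRB
RRRRRRB
RRRRRRB
RRRRRRR
RRRRRRR
RRRRRRW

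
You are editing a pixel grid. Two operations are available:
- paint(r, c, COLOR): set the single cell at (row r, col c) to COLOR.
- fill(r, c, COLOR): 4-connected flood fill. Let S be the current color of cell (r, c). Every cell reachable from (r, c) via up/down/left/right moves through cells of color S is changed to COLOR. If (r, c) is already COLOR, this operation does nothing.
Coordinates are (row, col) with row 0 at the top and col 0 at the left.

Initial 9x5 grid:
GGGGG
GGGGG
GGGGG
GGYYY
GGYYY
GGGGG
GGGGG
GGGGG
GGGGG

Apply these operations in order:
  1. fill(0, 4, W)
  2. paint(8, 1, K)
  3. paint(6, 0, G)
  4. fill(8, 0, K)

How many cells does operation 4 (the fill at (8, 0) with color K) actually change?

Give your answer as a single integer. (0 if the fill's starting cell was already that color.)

After op 1 fill(0,4,W) [39 cells changed]:
WWWWW
WWWWW
WWWWW
WWYYY
WWYYY
WWWWW
WWWWW
WWWWW
WWWWW
After op 2 paint(8,1,K):
WWWWW
WWWWW
WWWWW
WWYYY
WWYYY
WWWWW
WWWWW
WWWWW
WKWWW
After op 3 paint(6,0,G):
WWWWW
WWWWW
WWWWW
WWYYY
WWYYY
WWWWW
GWWWW
WWWWW
WKWWW
After op 4 fill(8,0,K) [37 cells changed]:
KKKKK
KKKKK
KKKKK
KKYYY
KKYYY
KKKKK
GKKKK
KKKKK
KKKKK

Answer: 37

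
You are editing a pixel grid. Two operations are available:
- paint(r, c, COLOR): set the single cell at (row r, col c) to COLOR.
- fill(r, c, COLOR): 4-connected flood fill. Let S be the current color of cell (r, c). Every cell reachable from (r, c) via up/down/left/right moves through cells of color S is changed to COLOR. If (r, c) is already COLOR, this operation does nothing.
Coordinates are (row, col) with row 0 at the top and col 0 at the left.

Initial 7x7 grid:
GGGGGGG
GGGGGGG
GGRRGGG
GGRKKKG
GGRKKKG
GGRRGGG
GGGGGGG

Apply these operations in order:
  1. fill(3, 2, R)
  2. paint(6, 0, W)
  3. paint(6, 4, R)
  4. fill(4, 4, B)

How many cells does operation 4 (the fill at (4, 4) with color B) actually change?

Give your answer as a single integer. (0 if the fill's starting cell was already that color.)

After op 1 fill(3,2,R) [0 cells changed]:
GGGGGGG
GGGGGGG
GGRRGGG
GGRKKKG
GGRKKKG
GGRRGGG
GGGGGGG
After op 2 paint(6,0,W):
GGGGGGG
GGGGGGG
GGRRGGG
GGRKKKG
GGRKKKG
GGRRGGG
WGGGGGG
After op 3 paint(6,4,R):
GGGGGGG
GGGGGGG
GGRRGGG
GGRKKKG
GGRKKKG
GGRRGGG
WGGGRGG
After op 4 fill(4,4,B) [6 cells changed]:
GGGGGGG
GGGGGGG
GGRRGGG
GGRBBBG
GGRBBBG
GGRRGGG
WGGGRGG

Answer: 6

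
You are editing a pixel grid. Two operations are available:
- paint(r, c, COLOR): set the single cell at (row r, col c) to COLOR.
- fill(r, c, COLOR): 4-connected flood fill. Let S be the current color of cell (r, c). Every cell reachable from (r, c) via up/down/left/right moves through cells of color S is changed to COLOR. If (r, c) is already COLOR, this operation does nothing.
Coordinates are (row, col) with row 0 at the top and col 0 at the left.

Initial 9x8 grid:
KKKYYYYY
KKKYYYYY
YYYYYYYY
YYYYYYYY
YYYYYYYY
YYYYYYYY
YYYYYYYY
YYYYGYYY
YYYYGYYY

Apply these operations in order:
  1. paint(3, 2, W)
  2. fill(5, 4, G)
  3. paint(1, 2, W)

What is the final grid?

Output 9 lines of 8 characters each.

After op 1 paint(3,2,W):
KKKYYYYY
KKKYYYYY
YYYYYYYY
YYWYYYYY
YYYYYYYY
YYYYYYYY
YYYYYYYY
YYYYGYYY
YYYYGYYY
After op 2 fill(5,4,G) [63 cells changed]:
KKKGGGGG
KKKGGGGG
GGGGGGGG
GGWGGGGG
GGGGGGGG
GGGGGGGG
GGGGGGGG
GGGGGGGG
GGGGGGGG
After op 3 paint(1,2,W):
KKKGGGGG
KKWGGGGG
GGGGGGGG
GGWGGGGG
GGGGGGGG
GGGGGGGG
GGGGGGGG
GGGGGGGG
GGGGGGGG

Answer: KKKGGGGG
KKWGGGGG
GGGGGGGG
GGWGGGGG
GGGGGGGG
GGGGGGGG
GGGGGGGG
GGGGGGGG
GGGGGGGG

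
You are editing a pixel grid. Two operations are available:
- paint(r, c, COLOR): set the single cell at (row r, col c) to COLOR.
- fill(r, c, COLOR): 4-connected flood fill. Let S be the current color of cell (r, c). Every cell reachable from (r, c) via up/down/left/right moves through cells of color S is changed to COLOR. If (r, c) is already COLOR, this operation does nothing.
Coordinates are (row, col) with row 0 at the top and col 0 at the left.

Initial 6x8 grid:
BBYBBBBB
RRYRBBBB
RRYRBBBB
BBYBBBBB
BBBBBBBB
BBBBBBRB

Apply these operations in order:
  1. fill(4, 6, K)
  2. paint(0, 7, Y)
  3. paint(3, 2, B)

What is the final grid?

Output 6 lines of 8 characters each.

After op 1 fill(4,6,K) [35 cells changed]:
BBYKKKKK
RRYRKKKK
RRYRKKKK
KKYKKKKK
KKKKKKKK
KKKKKKRK
After op 2 paint(0,7,Y):
BBYKKKKY
RRYRKKKK
RRYRKKKK
KKYKKKKK
KKKKKKKK
KKKKKKRK
After op 3 paint(3,2,B):
BBYKKKKY
RRYRKKKK
RRYRKKKK
KKBKKKKK
KKKKKKKK
KKKKKKRK

Answer: BBYKKKKY
RRYRKKKK
RRYRKKKK
KKBKKKKK
KKKKKKKK
KKKKKKRK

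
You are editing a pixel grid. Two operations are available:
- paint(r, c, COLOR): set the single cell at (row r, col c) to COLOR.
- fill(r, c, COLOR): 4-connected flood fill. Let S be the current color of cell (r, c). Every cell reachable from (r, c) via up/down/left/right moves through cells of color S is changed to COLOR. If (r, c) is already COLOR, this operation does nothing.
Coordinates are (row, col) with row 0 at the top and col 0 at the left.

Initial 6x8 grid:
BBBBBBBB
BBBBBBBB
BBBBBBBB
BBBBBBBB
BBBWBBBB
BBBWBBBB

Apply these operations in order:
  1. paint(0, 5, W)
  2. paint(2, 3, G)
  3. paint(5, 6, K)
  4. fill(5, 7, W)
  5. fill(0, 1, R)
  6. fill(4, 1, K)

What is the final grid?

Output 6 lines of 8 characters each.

Answer: KKKKKKKK
KKKKKKKK
KKKGKKKK
KKKKKKKK
KKKKKKKK
KKKKKKKK

Derivation:
After op 1 paint(0,5,W):
BBBBBWBB
BBBBBBBB
BBBBBBBB
BBBBBBBB
BBBWBBBB
BBBWBBBB
After op 2 paint(2,3,G):
BBBBBWBB
BBBBBBBB
BBBGBBBB
BBBBBBBB
BBBWBBBB
BBBWBBBB
After op 3 paint(5,6,K):
BBBBBWBB
BBBBBBBB
BBBGBBBB
BBBBBBBB
BBBWBBBB
BBBWBBKB
After op 4 fill(5,7,W) [43 cells changed]:
WWWWWWWW
WWWWWWWW
WWWGWWWW
WWWWWWWW
WWWWWWWW
WWWWWWKW
After op 5 fill(0,1,R) [46 cells changed]:
RRRRRRRR
RRRRRRRR
RRRGRRRR
RRRRRRRR
RRRRRRRR
RRRRRRKR
After op 6 fill(4,1,K) [46 cells changed]:
KKKKKKKK
KKKKKKKK
KKKGKKKK
KKKKKKKK
KKKKKKKK
KKKKKKKK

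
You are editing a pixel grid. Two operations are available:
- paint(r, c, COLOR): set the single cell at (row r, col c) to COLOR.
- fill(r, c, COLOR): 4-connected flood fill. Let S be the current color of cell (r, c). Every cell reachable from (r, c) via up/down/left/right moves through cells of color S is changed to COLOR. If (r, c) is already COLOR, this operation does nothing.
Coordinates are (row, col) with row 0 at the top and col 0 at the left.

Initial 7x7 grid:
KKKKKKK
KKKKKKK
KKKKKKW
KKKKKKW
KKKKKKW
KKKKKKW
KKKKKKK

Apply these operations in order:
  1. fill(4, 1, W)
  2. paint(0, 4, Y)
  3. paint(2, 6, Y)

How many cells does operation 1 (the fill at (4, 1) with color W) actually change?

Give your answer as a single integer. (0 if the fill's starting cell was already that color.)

Answer: 45

Derivation:
After op 1 fill(4,1,W) [45 cells changed]:
WWWWWWW
WWWWWWW
WWWWWWW
WWWWWWW
WWWWWWW
WWWWWWW
WWWWWWW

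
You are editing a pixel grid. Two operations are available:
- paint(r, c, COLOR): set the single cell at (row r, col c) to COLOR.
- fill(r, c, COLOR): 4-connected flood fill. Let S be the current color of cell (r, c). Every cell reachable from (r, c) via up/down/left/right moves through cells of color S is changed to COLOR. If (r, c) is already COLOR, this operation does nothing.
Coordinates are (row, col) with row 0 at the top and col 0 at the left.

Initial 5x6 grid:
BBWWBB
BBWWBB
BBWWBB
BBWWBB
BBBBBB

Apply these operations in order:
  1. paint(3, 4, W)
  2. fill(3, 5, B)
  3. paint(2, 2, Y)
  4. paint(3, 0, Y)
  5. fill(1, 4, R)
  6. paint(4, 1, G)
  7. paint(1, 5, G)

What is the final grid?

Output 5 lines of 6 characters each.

After op 1 paint(3,4,W):
BBWWBB
BBWWBB
BBWWBB
BBWWWB
BBBBBB
After op 2 fill(3,5,B) [0 cells changed]:
BBWWBB
BBWWBB
BBWWBB
BBWWWB
BBBBBB
After op 3 paint(2,2,Y):
BBWWBB
BBWWBB
BBYWBB
BBWWWB
BBBBBB
After op 4 paint(3,0,Y):
BBWWBB
BBWWBB
BBYWBB
YBWWWB
BBBBBB
After op 5 fill(1,4,R) [20 cells changed]:
RRWWRR
RRWWRR
RRYWRR
YRWWWR
RRRRRR
After op 6 paint(4,1,G):
RRWWRR
RRWWRR
RRYWRR
YRWWWR
RGRRRR
After op 7 paint(1,5,G):
RRWWRR
RRWWRG
RRYWRR
YRWWWR
RGRRRR

Answer: RRWWRR
RRWWRG
RRYWRR
YRWWWR
RGRRRR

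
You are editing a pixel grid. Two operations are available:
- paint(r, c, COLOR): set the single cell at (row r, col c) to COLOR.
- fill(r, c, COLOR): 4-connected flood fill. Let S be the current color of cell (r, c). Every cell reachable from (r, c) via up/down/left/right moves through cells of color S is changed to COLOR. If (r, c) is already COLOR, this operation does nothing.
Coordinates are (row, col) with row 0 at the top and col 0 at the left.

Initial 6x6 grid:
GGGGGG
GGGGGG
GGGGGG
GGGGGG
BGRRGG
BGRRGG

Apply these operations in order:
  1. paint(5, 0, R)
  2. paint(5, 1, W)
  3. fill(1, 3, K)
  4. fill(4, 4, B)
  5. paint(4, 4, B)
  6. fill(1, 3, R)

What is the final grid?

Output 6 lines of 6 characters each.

After op 1 paint(5,0,R):
GGGGGG
GGGGGG
GGGGGG
GGGGGG
BGRRGG
RGRRGG
After op 2 paint(5,1,W):
GGGGGG
GGGGGG
GGGGGG
GGGGGG
BGRRGG
RWRRGG
After op 3 fill(1,3,K) [29 cells changed]:
KKKKKK
KKKKKK
KKKKKK
KKKKKK
BKRRKK
RWRRKK
After op 4 fill(4,4,B) [29 cells changed]:
BBBBBB
BBBBBB
BBBBBB
BBBBBB
BBRRBB
RWRRBB
After op 5 paint(4,4,B):
BBBBBB
BBBBBB
BBBBBB
BBBBBB
BBRRBB
RWRRBB
After op 6 fill(1,3,R) [30 cells changed]:
RRRRRR
RRRRRR
RRRRRR
RRRRRR
RRRRRR
RWRRRR

Answer: RRRRRR
RRRRRR
RRRRRR
RRRRRR
RRRRRR
RWRRRR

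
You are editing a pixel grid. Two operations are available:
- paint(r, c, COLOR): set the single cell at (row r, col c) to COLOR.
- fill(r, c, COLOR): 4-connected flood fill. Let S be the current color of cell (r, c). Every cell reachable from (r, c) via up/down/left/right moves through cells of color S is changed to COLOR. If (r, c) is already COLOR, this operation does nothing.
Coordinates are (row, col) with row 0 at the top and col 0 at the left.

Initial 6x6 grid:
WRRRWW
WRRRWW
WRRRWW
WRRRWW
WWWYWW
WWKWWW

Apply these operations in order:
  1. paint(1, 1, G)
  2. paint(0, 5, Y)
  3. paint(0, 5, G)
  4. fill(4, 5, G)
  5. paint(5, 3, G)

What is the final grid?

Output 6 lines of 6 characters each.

After op 1 paint(1,1,G):
WRRRWW
WGRRWW
WRRRWW
WRRRWW
WWWYWW
WWKWWW
After op 2 paint(0,5,Y):
WRRRWY
WGRRWW
WRRRWW
WRRRWW
WWWYWW
WWKWWW
After op 3 paint(0,5,G):
WRRRWG
WGRRWW
WRRRWW
WRRRWW
WWWYWW
WWKWWW
After op 4 fill(4,5,G) [12 cells changed]:
WRRRGG
WGRRGG
WRRRGG
WRRRGG
WWWYGG
WWKGGG
After op 5 paint(5,3,G):
WRRRGG
WGRRGG
WRRRGG
WRRRGG
WWWYGG
WWKGGG

Answer: WRRRGG
WGRRGG
WRRRGG
WRRRGG
WWWYGG
WWKGGG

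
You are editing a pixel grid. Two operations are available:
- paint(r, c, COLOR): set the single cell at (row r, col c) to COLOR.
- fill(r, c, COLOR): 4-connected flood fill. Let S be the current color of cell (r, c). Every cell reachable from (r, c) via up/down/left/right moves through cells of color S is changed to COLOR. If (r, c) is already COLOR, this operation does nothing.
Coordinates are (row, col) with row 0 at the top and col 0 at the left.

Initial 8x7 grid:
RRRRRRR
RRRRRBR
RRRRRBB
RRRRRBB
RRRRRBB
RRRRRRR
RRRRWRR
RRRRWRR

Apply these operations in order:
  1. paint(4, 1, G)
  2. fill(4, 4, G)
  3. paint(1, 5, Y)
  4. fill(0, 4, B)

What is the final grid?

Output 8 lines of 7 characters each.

Answer: BBBBBBB
BBBBBYB
BBBBBBB
BBBBBBB
BBBBBBB
BBBBBBB
BBBBWBB
BBBBWBB

Derivation:
After op 1 paint(4,1,G):
RRRRRRR
RRRRRBR
RRRRRBB
RRRRRBB
RGRRRBB
RRRRRRR
RRRRWRR
RRRRWRR
After op 2 fill(4,4,G) [46 cells changed]:
GGGGGGG
GGGGGBG
GGGGGBB
GGGGGBB
GGGGGBB
GGGGGGG
GGGGWGG
GGGGWGG
After op 3 paint(1,5,Y):
GGGGGGG
GGGGGYG
GGGGGBB
GGGGGBB
GGGGGBB
GGGGGGG
GGGGWGG
GGGGWGG
After op 4 fill(0,4,B) [47 cells changed]:
BBBBBBB
BBBBBYB
BBBBBBB
BBBBBBB
BBBBBBB
BBBBBBB
BBBBWBB
BBBBWBB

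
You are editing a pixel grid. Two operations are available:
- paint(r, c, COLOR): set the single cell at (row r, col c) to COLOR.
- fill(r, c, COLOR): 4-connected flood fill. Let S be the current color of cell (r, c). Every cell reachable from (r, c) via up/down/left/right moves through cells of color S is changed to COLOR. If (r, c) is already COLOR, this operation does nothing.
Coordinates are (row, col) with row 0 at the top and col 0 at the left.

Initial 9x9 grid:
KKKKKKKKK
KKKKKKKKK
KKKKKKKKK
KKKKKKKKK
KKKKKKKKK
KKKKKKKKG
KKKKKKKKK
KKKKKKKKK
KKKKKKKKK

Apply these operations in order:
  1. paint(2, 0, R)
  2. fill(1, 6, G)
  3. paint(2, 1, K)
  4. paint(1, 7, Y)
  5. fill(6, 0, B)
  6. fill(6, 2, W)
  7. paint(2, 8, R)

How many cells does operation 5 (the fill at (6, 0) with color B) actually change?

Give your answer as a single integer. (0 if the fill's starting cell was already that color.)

After op 1 paint(2,0,R):
KKKKKKKKK
KKKKKKKKK
RKKKKKKKK
KKKKKKKKK
KKKKKKKKK
KKKKKKKKG
KKKKKKKKK
KKKKKKKKK
KKKKKKKKK
After op 2 fill(1,6,G) [79 cells changed]:
GGGGGGGGG
GGGGGGGGG
RGGGGGGGG
GGGGGGGGG
GGGGGGGGG
GGGGGGGGG
GGGGGGGGG
GGGGGGGGG
GGGGGGGGG
After op 3 paint(2,1,K):
GGGGGGGGG
GGGGGGGGG
RKGGGGGGG
GGGGGGGGG
GGGGGGGGG
GGGGGGGGG
GGGGGGGGG
GGGGGGGGG
GGGGGGGGG
After op 4 paint(1,7,Y):
GGGGGGGGG
GGGGGGGYG
RKGGGGGGG
GGGGGGGGG
GGGGGGGGG
GGGGGGGGG
GGGGGGGGG
GGGGGGGGG
GGGGGGGGG
After op 5 fill(6,0,B) [78 cells changed]:
BBBBBBBBB
BBBBBBBYB
RKBBBBBBB
BBBBBBBBB
BBBBBBBBB
BBBBBBBBB
BBBBBBBBB
BBBBBBBBB
BBBBBBBBB

Answer: 78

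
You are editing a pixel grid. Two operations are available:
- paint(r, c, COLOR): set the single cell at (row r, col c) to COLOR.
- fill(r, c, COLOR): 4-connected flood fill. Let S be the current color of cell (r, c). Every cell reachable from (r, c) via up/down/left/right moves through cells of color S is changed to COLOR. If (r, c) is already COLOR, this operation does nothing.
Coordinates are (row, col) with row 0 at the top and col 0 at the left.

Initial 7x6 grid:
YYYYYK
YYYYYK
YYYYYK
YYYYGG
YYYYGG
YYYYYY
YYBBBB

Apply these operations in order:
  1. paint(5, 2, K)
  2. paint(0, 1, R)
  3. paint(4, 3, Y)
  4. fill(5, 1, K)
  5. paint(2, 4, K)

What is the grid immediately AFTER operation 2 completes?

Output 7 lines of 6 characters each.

Answer: YRYYYK
YYYYYK
YYYYYK
YYYYGG
YYYYGG
YYKYYY
YYBBBB

Derivation:
After op 1 paint(5,2,K):
YYYYYK
YYYYYK
YYYYYK
YYYYGG
YYYYGG
YYKYYY
YYBBBB
After op 2 paint(0,1,R):
YRYYYK
YYYYYK
YYYYYK
YYYYGG
YYYYGG
YYKYYY
YYBBBB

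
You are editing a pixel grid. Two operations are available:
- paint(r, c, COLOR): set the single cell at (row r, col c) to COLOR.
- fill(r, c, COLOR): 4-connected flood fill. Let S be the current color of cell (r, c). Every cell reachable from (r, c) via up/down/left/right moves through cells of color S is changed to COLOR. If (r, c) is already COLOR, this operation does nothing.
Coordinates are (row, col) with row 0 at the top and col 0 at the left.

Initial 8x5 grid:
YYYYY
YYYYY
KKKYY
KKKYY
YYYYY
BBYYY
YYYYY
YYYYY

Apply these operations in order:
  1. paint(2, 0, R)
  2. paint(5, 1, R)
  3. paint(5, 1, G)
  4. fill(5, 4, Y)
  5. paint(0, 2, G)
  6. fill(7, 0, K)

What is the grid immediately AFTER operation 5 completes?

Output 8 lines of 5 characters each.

Answer: YYGYY
YYYYY
RKKYY
KKKYY
YYYYY
BGYYY
YYYYY
YYYYY

Derivation:
After op 1 paint(2,0,R):
YYYYY
YYYYY
RKKYY
KKKYY
YYYYY
BBYYY
YYYYY
YYYYY
After op 2 paint(5,1,R):
YYYYY
YYYYY
RKKYY
KKKYY
YYYYY
BRYYY
YYYYY
YYYYY
After op 3 paint(5,1,G):
YYYYY
YYYYY
RKKYY
KKKYY
YYYYY
BGYYY
YYYYY
YYYYY
After op 4 fill(5,4,Y) [0 cells changed]:
YYYYY
YYYYY
RKKYY
KKKYY
YYYYY
BGYYY
YYYYY
YYYYY
After op 5 paint(0,2,G):
YYGYY
YYYYY
RKKYY
KKKYY
YYYYY
BGYYY
YYYYY
YYYYY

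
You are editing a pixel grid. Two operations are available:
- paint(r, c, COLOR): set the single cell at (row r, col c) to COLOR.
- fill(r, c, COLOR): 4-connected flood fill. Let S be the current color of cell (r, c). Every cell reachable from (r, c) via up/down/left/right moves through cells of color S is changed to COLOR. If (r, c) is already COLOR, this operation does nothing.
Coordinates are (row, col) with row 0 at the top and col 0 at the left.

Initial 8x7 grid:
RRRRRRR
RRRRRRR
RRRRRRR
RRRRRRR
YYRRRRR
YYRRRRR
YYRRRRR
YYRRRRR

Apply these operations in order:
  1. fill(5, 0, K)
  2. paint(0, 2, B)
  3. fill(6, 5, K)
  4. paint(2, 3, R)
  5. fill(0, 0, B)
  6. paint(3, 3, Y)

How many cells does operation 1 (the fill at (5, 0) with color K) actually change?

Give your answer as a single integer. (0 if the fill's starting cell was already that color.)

After op 1 fill(5,0,K) [8 cells changed]:
RRRRRRR
RRRRRRR
RRRRRRR
RRRRRRR
KKRRRRR
KKRRRRR
KKRRRRR
KKRRRRR

Answer: 8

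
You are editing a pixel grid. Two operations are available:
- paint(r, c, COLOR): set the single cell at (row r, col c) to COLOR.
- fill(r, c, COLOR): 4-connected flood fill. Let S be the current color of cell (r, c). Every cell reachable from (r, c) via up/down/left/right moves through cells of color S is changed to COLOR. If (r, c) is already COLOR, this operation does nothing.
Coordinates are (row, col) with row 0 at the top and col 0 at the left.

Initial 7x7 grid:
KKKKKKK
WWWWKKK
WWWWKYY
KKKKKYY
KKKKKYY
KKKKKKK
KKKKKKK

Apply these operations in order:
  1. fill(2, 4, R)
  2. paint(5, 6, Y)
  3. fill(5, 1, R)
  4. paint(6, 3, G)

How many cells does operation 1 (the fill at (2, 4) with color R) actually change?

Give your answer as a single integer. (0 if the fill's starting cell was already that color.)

After op 1 fill(2,4,R) [35 cells changed]:
RRRRRRR
WWWWRRR
WWWWRYY
RRRRRYY
RRRRRYY
RRRRRRR
RRRRRRR

Answer: 35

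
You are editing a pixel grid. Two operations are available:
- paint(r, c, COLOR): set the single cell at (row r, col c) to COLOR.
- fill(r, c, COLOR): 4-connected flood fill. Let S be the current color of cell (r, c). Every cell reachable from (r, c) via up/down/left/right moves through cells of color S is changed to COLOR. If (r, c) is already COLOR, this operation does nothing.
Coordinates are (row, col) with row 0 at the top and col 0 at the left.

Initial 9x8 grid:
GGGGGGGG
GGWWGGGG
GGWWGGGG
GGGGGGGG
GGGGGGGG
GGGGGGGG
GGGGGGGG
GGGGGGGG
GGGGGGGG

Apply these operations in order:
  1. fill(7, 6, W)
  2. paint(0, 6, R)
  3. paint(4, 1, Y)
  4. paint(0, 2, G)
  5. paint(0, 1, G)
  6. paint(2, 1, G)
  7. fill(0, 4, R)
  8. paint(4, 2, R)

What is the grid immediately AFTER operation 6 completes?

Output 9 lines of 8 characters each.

Answer: WGGWWWRW
WWWWWWWW
WGWWWWWW
WWWWWWWW
WYWWWWWW
WWWWWWWW
WWWWWWWW
WWWWWWWW
WWWWWWWW

Derivation:
After op 1 fill(7,6,W) [68 cells changed]:
WWWWWWWW
WWWWWWWW
WWWWWWWW
WWWWWWWW
WWWWWWWW
WWWWWWWW
WWWWWWWW
WWWWWWWW
WWWWWWWW
After op 2 paint(0,6,R):
WWWWWWRW
WWWWWWWW
WWWWWWWW
WWWWWWWW
WWWWWWWW
WWWWWWWW
WWWWWWWW
WWWWWWWW
WWWWWWWW
After op 3 paint(4,1,Y):
WWWWWWRW
WWWWWWWW
WWWWWWWW
WWWWWWWW
WYWWWWWW
WWWWWWWW
WWWWWWWW
WWWWWWWW
WWWWWWWW
After op 4 paint(0,2,G):
WWGWWWRW
WWWWWWWW
WWWWWWWW
WWWWWWWW
WYWWWWWW
WWWWWWWW
WWWWWWWW
WWWWWWWW
WWWWWWWW
After op 5 paint(0,1,G):
WGGWWWRW
WWWWWWWW
WWWWWWWW
WWWWWWWW
WYWWWWWW
WWWWWWWW
WWWWWWWW
WWWWWWWW
WWWWWWWW
After op 6 paint(2,1,G):
WGGWWWRW
WWWWWWWW
WGWWWWWW
WWWWWWWW
WYWWWWWW
WWWWWWWW
WWWWWWWW
WWWWWWWW
WWWWWWWW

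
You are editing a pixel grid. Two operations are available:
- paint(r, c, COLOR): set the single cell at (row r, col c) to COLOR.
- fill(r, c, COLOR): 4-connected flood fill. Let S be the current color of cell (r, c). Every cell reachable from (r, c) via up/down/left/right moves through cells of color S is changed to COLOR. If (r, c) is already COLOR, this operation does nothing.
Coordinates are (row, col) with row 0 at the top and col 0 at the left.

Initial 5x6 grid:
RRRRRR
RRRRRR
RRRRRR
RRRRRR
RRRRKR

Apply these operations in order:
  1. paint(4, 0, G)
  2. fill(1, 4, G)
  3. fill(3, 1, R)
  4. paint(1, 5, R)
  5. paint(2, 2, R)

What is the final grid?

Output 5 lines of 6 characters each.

After op 1 paint(4,0,G):
RRRRRR
RRRRRR
RRRRRR
RRRRRR
GRRRKR
After op 2 fill(1,4,G) [28 cells changed]:
GGGGGG
GGGGGG
GGGGGG
GGGGGG
GGGGKG
After op 3 fill(3,1,R) [29 cells changed]:
RRRRRR
RRRRRR
RRRRRR
RRRRRR
RRRRKR
After op 4 paint(1,5,R):
RRRRRR
RRRRRR
RRRRRR
RRRRRR
RRRRKR
After op 5 paint(2,2,R):
RRRRRR
RRRRRR
RRRRRR
RRRRRR
RRRRKR

Answer: RRRRRR
RRRRRR
RRRRRR
RRRRRR
RRRRKR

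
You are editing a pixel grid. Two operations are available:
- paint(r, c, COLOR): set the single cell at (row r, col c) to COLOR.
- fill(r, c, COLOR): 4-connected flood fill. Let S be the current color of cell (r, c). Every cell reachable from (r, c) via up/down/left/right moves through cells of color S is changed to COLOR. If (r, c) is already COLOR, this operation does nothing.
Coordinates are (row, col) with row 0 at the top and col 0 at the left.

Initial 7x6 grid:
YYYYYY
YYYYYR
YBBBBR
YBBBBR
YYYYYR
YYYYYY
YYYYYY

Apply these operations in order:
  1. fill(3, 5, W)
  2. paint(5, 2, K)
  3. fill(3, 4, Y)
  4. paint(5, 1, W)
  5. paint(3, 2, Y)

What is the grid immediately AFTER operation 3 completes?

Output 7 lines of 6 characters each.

After op 1 fill(3,5,W) [4 cells changed]:
YYYYYY
YYYYYW
YBBBBW
YBBBBW
YYYYYW
YYYYYY
YYYYYY
After op 2 paint(5,2,K):
YYYYYY
YYYYYW
YBBBBW
YBBBBW
YYYYYW
YYKYYY
YYYYYY
After op 3 fill(3,4,Y) [8 cells changed]:
YYYYYY
YYYYYW
YYYYYW
YYYYYW
YYYYYW
YYKYYY
YYYYYY

Answer: YYYYYY
YYYYYW
YYYYYW
YYYYYW
YYYYYW
YYKYYY
YYYYYY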